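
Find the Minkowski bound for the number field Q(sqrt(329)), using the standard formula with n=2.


d = 329, d mod 4 = 1, so disc(K) = d = 329; |disc(K)| = 329
Real quadratic field, so n = 2, s = r2 = 0, r1 = 2
M = (n!/n^n) * (4/pi)^s * sqrt(|disc(K)|) = (2!/2^2) * (4/pi)^0 * sqrt(329)
= 0.5 * 1.000000 * 18.138357
= 9.0692

9.0692


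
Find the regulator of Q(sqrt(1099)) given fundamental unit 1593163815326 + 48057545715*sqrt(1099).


epsilon = 1593163815326 + 48057545715*sqrt(1099)
= 3.1863e+12
R = ln(3.1863e+12)
= 28.7899

28.7899


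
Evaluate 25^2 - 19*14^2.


x^2 - d*y^2
= 25^2 - 19*14^2
= 625 - 3724
= -3099

-3099


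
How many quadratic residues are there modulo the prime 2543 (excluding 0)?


For prime p, the number of non-zero quadratic residues is (p-1)/2.
= (2543-1)/2
= 1271

1271


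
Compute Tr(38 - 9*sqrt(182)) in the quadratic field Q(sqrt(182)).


Tr(a + b*sqrt(d)) = (a + b*sqrt(d)) + (a - b*sqrt(d)) = 2a
= 2 * (38)
= 76

76


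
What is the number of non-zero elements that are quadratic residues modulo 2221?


For prime p, the number of non-zero quadratic residues is (p-1)/2.
= (2221-1)/2
= 1110

1110


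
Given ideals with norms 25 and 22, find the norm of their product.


N(IJ) = N(I) * N(J)
= 25 * 22
= 550

550


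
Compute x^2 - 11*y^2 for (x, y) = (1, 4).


x^2 - d*y^2
= 1^2 - 11*4^2
= 1 - 176
= -175

-175


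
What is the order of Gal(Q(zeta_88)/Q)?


|Gal(Q(zeta_88)/Q)| = phi(88)
= 40

40


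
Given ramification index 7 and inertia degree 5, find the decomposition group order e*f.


|D_P| = e * f
= 7 * 5
= 35

35


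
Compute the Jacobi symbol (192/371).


Compute (192/371) via quadratic reciprocity:
  pull out 2: (2/371) = -1  (since 371 mod 8 = 3)
  pull out 2: (2/371) = -1  (since 371 mod 8 = 3)
  pull out 2: (2/371) = -1  (since 371 mod 8 = 3)
  pull out 2: (2/371) = -1  (since 371 mod 8 = 3)
  pull out 2: (2/371) = -1  (since 371 mod 8 = 3)
  pull out 2: (2/371) = -1  (since 371 mod 8 = 3)
  reciprocity: (3/371) -> -(371/3)
  reduce: (2/3)
  pull out 2: (2/3) = -1  (since 3 mod 8 = 3)
  (1/3) = 1
Product of signs = 1

1


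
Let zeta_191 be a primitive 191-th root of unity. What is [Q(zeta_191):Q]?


The degree equals Euler's totient phi(191).
191 = 191
phi(191) = 190

190


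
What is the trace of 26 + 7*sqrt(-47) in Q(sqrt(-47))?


Tr(a + b*sqrt(d)) = (a + b*sqrt(d)) + (a - b*sqrt(d)) = 2a
= 2 * (26)
= 52

52


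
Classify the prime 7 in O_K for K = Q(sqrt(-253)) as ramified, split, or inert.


K = Q(sqrt(-253)). Since d mod 4 = 3, disc(K) = -1012.
Check p | disc: -1012 mod 7 = 3.
p does not divide disc. Compute Legendre symbol (d/p):
6^((7-1)/2) mod 7 = -1
(d/p) = -1, so p is inert: (p) stays prime with e=1, f=2, g=1.
Therefore p is inert.

inert


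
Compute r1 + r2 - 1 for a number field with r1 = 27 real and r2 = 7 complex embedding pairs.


By Dirichlet's unit theorem:
rank = r1 + r2 - 1
= 27 + 7 - 1
= 33

33


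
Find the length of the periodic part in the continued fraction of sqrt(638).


Run the CF algorithm for sqrt(638).
a_0 = floor(sqrt(638)) = 25; set m_0=0, q_0=1.
Recurrence: m' = q*a - m,  q' = (d - m'^2)/q,  a' = floor((a_0 + m')/q').
  step 1: m=25, q=13, a=3
  step 2: m=14, q=34, a=1
  step 3: m=20, q=7, a=6
  step 4: m=22, q=22, a=2
  step 5: m=22, q=7, a=6
  step 6: m=20, q=34, a=1
  step 7: m=14, q=13, a=3
  step 8: m=25, q=1, a=50
a_8 = 2*a_0 = 50, so the period closes here.
sqrt(638) = [25; 3, 1, 6, 2, 6, 1, 3, 50]
Period length = 8

8


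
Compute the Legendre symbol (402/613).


p = 613 is prime, so compute (402/613) with the reciprocity algorithm (Jacobi-symbol steps: pull out 2s via (2/n), flip via reciprocity, reduce):
  pull out 2: (2/613) = -1  (since 613 mod 8 = 5)
  reciprocity: (201/613) -> +(613/201)
  reduce: (10/201)
  pull out 2: (2/201) = +1  (since 201 mod 8 = 1)
  reciprocity: (5/201) -> +(201/5)
  reduce: (1/5)
  (1/5) = 1
Product of signs = -1
(402/613) = -1

-1


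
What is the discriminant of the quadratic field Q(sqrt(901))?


For K = Q(sqrt(d)) with d squarefree: disc(K) = d if d = 1 mod 4, and disc(K) = 4d if d = 2 or 3 mod 4.
Here d = 901, and d mod 4 = 1.
d = 1 mod 4 (O_K = Z[(1+sqrt(d))/2]), so disc(K) = d = 901

901


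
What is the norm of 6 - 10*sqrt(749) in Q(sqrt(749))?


N(a + b*sqrt(d)) = a^2 - d*b^2
= (6)^2 - (749)*(-10)^2
= 36 - 74900
= -74864

-74864


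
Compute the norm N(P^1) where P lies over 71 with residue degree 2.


N(P^a) = p^(a*f)
= 71^(1*2)
= 71^2
= 5041

5041


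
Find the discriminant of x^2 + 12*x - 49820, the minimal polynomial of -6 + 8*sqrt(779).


The element -6 + 8*sqrt(779) has minimal polynomial:
x^2 + 12*x - 49820
Discriminant = (12)^2 - 4*(-49820)
= 144 + 199280
= 199424

199424


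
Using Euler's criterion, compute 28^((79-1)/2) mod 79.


p = 79 is prime and the exponent is (p-1)/2 = 39, so by Euler's criterion 28^39 = (28/79) = +1 or -1 mod 79.
Compute by square-and-multiply:
  39 = 32 + 4 + 2 + 1 (binary 100111)
  Repeated squaring mod 79: 28^1 = 28, 28^2 = 73, 28^4 = 36, 28^8 = 32, 28^16 = 76, 28^32 = 9
  28^39 = 28^32 * 28^4 * 28^2 * 28^1 = 9 * 36 * 73 * 28 mod 79
    9 * 36 = 324 = 8 mod 79
    8 * 73 = 584 = 31 mod 79
    31 * 28 = 868 = 78 mod 79
  28^39 = 78 mod 79
Result 78 = p - 1 = -1 mod 79: 28 is a quadratic non-residue mod 79. As a residue in [0, p-1] the value is 78.
28^39 mod 79 = 78

78


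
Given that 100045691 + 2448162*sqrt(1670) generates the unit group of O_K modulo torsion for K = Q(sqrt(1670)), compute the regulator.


epsilon = 100045691 + 2448162*sqrt(1670)
= 2.0009e+08
R = ln(2.0009e+08)
= 19.1143

19.1143


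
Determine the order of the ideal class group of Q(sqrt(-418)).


K = Q(sqrt(-418)). d mod 4 = 2, so D = disc(K) = 4d = -1672
h(K) equals the number of primitive reduced positive-definite forms (a, b, c) = a*x^2 + b*x*y + c*y^2 with b^2 - 4ac = D,
where reduced means |b| <= a <= c, with b >= 0 whenever |b| = a or a = c, and primitive means gcd(a, b, c) = 1.
Reduced forces 3a^2 <= |D| = 1672, so 1 <= a <= 23; b must have the parity of D, and c = (b^2 - D)/(4a) must be an integer >= a.
Enumerate a = 1..23, b in [-a, a]:
  a=1: (1, 0, 418)  [1]
  a=2: (2, 0, 209)  [1]
  a=3..6: none
  a=7: (7, -6, 61), (7, 6, 61)  [2]
  a=8..10: none
  a=11: (11, 0, 38)  [1]
  a=12..13: none
  a=14: (14, -8, 31), (14, 8, 31)  [2]
  a=15..18: none
  a=19: (19, 0, 22)  [1]
  a=20..23: none
Total reduced forms: 1 + 1 + 2 + 1 + 2 + 1 = 8
h = 8

8


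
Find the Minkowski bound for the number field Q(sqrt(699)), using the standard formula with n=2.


d = 699, d mod 4 = 3, so disc(K) = 4d = 2796; |disc(K)| = 2796
Real quadratic field, so n = 2, s = r2 = 0, r1 = 2
M = (n!/n^n) * (4/pi)^s * sqrt(|disc(K)|) = (2!/2^2) * (4/pi)^0 * sqrt(2796)
= 0.5 * 1.000000 * 52.877216
= 26.4386

26.4386


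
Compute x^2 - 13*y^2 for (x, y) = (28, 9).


x^2 - d*y^2
= 28^2 - 13*9^2
= 784 - 1053
= -269

-269


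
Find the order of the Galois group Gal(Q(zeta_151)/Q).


|Gal(Q(zeta_151)/Q)| = phi(151)
= 150

150


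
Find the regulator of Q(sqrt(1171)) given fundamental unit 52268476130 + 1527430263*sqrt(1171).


epsilon = 52268476130 + 1527430263*sqrt(1171)
= 1.0454e+11
R = ln(1.0454e+11)
= 25.3728

25.3728


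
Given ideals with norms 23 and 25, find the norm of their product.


N(IJ) = N(I) * N(J)
= 23 * 25
= 575

575


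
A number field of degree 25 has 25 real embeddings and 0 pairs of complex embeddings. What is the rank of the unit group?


By Dirichlet's unit theorem:
rank = r1 + r2 - 1
= 25 + 0 - 1
= 24

24


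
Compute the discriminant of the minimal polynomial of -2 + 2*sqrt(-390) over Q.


The element -2 + 2*sqrt(-390) has minimal polynomial:
x^2 + 4*x + 1564
Discriminant = (4)^2 - 4*(1564)
= 16 - 6256
= -6240

-6240


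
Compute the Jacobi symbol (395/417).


Compute (395/417) via quadratic reciprocity:
  reciprocity: (395/417) -> +(417/395)
  reduce: (22/395)
  pull out 2: (2/395) = -1  (since 395 mod 8 = 3)
  reciprocity: (11/395) -> -(395/11)
  reduce: (10/11)
  pull out 2: (2/11) = -1  (since 11 mod 8 = 3)
  reciprocity: (5/11) -> +(11/5)
  reduce: (1/5)
  (1/5) = 1
Product of signs = -1

-1


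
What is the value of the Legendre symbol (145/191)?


p = 191 is prime, so compute (145/191) with the reciprocity algorithm (Jacobi-symbol steps: pull out 2s via (2/n), flip via reciprocity, reduce):
  reciprocity: (145/191) -> +(191/145)
  reduce: (46/145)
  pull out 2: (2/145) = +1  (since 145 mod 8 = 1)
  reciprocity: (23/145) -> +(145/23)
  reduce: (7/23)
  reciprocity: (7/23) -> -(23/7)
  reduce: (2/7)
  pull out 2: (2/7) = +1  (since 7 mod 8 = 7)
  (1/7) = 1
Product of signs = -1
(145/191) = -1

-1


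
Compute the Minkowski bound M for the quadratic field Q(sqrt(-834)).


d = -834, d mod 4 = 2, so disc(K) = 4d = -3336; |disc(K)| = 3336
Imaginary quadratic field, so n = 2, s = r2 = 1, r1 = 0
M = (n!/n^n) * (4/pi)^s * sqrt(|disc(K)|) = (2!/2^2) * (4/pi)^1 * sqrt(3336)
= 0.5 * 1.273240 * 57.758116
= 36.7700

36.7700


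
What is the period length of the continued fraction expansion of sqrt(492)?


Run the CF algorithm for sqrt(492).
a_0 = floor(sqrt(492)) = 22; set m_0=0, q_0=1.
Recurrence: m' = q*a - m,  q' = (d - m'^2)/q,  a' = floor((a_0 + m')/q').
  step 1: m=22, q=8, a=5
  step 2: m=18, q=21, a=1
  step 3: m=3, q=23, a=1
  step 4: m=20, q=4, a=10
  step 5: m=20, q=23, a=1
  step 6: m=3, q=21, a=1
  step 7: m=18, q=8, a=5
  step 8: m=22, q=1, a=44
a_8 = 2*a_0 = 44, so the period closes here.
sqrt(492) = [22; 5, 1, 1, 10, 1, 1, 5, 44]
Period length = 8

8


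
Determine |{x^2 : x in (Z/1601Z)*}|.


For prime p, the number of non-zero quadratic residues is (p-1)/2.
= (1601-1)/2
= 800

800


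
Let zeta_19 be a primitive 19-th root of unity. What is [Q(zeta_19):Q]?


The degree equals Euler's totient phi(19).
19 = 19
phi(19) = 18

18


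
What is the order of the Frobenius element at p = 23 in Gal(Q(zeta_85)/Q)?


The Frobenius at p in Gal(Q(zeta_n)/Q) = (Z/nZ)* is the class of p, so its order is ord_85(23), the smallest k >= 1 with 23^k = 1 mod 85.
n = 85 = 5 * 17, phi(85) = 64; the order divides phi(n).
Divisors of 64: 1, 2, 4, 8, 16, 32, 64
Repeated squaring mod 85: 23^1 = 23, 23^2 = 19, 23^4 = 21, 23^8 = 16, 23^16 = 1, 23^32 = 1, 23^64 = 1
Test divisors in increasing order:
  k=1: 23^1 = 23 mod 85
  k=2: 23^2 = 19 mod 85
  k=4: 23^4 = 21 mod 85
  k=8: 23^8 = 16 mod 85
  k=16: 23^16 = 1 mod 85  <- first divisor giving 1
Order = 16

16


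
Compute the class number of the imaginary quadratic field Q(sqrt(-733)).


K = Q(sqrt(-733)). d mod 4 = 3, so D = disc(K) = 4d = -2932
h(K) equals the number of primitive reduced positive-definite forms (a, b, c) = a*x^2 + b*x*y + c*y^2 with b^2 - 4ac = D,
where reduced means |b| <= a <= c, with b >= 0 whenever |b| = a or a = c, and primitive means gcd(a, b, c) = 1.
Reduced forces 3a^2 <= |D| = 2932, so 1 <= a <= 31; b must have the parity of D, and c = (b^2 - D)/(4a) must be an integer >= a.
Enumerate a = 1..31, b in [-a, a]:
  a=1: (1, 0, 733)  [1]
  a=2: (2, 2, 367)  [1]
  a=3..6: none
  a=7: (7, -6, 106), (7, 6, 106)  [2]
  a=8..10: none
  a=11: (11, -4, 67), (11, 4, 67)  [2]
  a=12..13: none
  a=14: (14, -6, 53), (14, 6, 53)  [2]
  a=15..16: none
  a=17: (17, -14, 46), (17, 14, 46)  [2]
  a=18..21: none
  a=22: (22, -18, 37), (22, 18, 37)  [2]
  a=23: (23, -14, 34), (23, 14, 34)  [2]
  a=24..31: none
Total reduced forms: 1 + 1 + 2 + 2 + 2 + 2 + 2 + 2 = 14
h = 14

14


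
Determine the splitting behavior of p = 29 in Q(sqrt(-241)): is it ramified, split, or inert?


K = Q(sqrt(-241)). Since d mod 4 = 3, disc(K) = -964.
Check p | disc: -964 mod 29 = 22.
p does not divide disc. Compute Legendre symbol (d/p):
20^((29-1)/2) mod 29 = 1
(d/p) = 1, so p splits: (p) = P*P' with e=1, f=1, g=2.
Therefore p is split.

split


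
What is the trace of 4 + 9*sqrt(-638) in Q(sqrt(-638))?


Tr(a + b*sqrt(d)) = (a + b*sqrt(d)) + (a - b*sqrt(d)) = 2a
= 2 * (4)
= 8

8


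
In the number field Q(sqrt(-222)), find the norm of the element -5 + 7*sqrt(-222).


N(a + b*sqrt(d)) = a^2 - d*b^2
= (-5)^2 - (-222)*(7)^2
= 25 + 10878
= 10903

10903


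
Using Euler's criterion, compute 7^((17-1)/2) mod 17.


p = 17 is prime and the exponent is (p-1)/2 = 8, so by Euler's criterion 7^8 = (7/17) = +1 or -1 mod 17.
Compute by square-and-multiply:
  8 = 8 (binary 1000)
  Repeated squaring mod 17: 7^1 = 7, 7^2 = 15, 7^4 = 4, 7^8 = 16
  7^8 = 16 mod 17
Result 16 = p - 1 = -1 mod 17: 7 is a quadratic non-residue mod 17. As a residue in [0, p-1] the value is 16.
7^8 mod 17 = 16

16


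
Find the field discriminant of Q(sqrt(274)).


For K = Q(sqrt(d)) with d squarefree: disc(K) = d if d = 1 mod 4, and disc(K) = 4d if d = 2 or 3 mod 4.
Here d = 274, and d mod 4 = 2.
d = 2 mod 4, not 1 (O_K = Z[sqrt(d)]), so disc(K) = 4d = 4 * (274) = 1096

1096


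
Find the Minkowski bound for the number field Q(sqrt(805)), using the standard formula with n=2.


d = 805, d mod 4 = 1, so disc(K) = d = 805; |disc(K)| = 805
Real quadratic field, so n = 2, s = r2 = 0, r1 = 2
M = (n!/n^n) * (4/pi)^s * sqrt(|disc(K)|) = (2!/2^2) * (4/pi)^0 * sqrt(805)
= 0.5 * 1.000000 * 28.372522
= 14.1863

14.1863


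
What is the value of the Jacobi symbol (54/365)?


Compute (54/365) via quadratic reciprocity:
  pull out 2: (2/365) = -1  (since 365 mod 8 = 5)
  reciprocity: (27/365) -> +(365/27)
  reduce: (14/27)
  pull out 2: (2/27) = -1  (since 27 mod 8 = 3)
  reciprocity: (7/27) -> -(27/7)
  reduce: (6/7)
  pull out 2: (2/7) = +1  (since 7 mod 8 = 7)
  reciprocity: (3/7) -> -(7/3)
  reduce: (1/3)
  (1/3) = 1
Product of signs = 1

1


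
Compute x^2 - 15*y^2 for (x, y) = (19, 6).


x^2 - d*y^2
= 19^2 - 15*6^2
= 361 - 540
= -179

-179


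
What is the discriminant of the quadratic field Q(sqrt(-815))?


For K = Q(sqrt(d)) with d squarefree: disc(K) = d if d = 1 mod 4, and disc(K) = 4d if d = 2 or 3 mod 4.
Here d = -815, and d mod 4 = 1.
d = 1 mod 4 (O_K = Z[(1+sqrt(d))/2]), so disc(K) = d = -815

-815


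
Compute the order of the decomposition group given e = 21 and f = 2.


|D_P| = e * f
= 21 * 2
= 42

42


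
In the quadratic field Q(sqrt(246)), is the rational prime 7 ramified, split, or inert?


K = Q(sqrt(246)). Since d mod 4 = 2, disc(K) = 984.
Check p | disc: 984 mod 7 = 4.
p does not divide disc. Compute Legendre symbol (d/p):
1^((7-1)/2) mod 7 = 1
(d/p) = 1, so p splits: (p) = P*P' with e=1, f=1, g=2.
Therefore p is split.

split


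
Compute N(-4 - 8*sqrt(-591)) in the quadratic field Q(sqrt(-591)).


N(a + b*sqrt(d)) = a^2 - d*b^2
= (-4)^2 - (-591)*(-8)^2
= 16 + 37824
= 37840

37840


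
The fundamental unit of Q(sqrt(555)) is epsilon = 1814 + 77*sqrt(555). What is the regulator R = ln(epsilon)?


epsilon = 1814 + 77*sqrt(555)
= 3627.9997
R = ln(3627.9997)
= 8.1964

8.1964


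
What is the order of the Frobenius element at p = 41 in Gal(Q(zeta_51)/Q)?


The Frobenius at p in Gal(Q(zeta_n)/Q) = (Z/nZ)* is the class of p, so its order is ord_51(41), the smallest k >= 1 with 41^k = 1 mod 51.
n = 51 = 3 * 17, phi(51) = 32; the order divides phi(n).
Divisors of 32: 1, 2, 4, 8, 16, 32
Repeated squaring mod 51: 41^1 = 41, 41^2 = 49, 41^4 = 4, 41^8 = 16, 41^16 = 1, 41^32 = 1
Test divisors in increasing order:
  k=1: 41^1 = 41 mod 51
  k=2: 41^2 = 49 mod 51
  k=4: 41^4 = 4 mod 51
  k=8: 41^8 = 16 mod 51
  k=16: 41^16 = 1 mod 51  <- first divisor giving 1
Order = 16

16


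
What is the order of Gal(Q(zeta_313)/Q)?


|Gal(Q(zeta_313)/Q)| = phi(313)
= 312

312


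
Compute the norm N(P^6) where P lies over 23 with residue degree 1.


N(P^a) = p^(a*f)
= 23^(6*1)
= 23^6
= 148035889

148035889


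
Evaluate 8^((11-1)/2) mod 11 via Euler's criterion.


p = 11 is prime and the exponent is (p-1)/2 = 5, so by Euler's criterion 8^5 = (8/11) = +1 or -1 mod 11.
Compute by square-and-multiply:
  5 = 4 + 1 (binary 101)
  Repeated squaring mod 11: 8^1 = 8, 8^2 = 9, 8^4 = 4
  8^5 = 8^4 * 8^1 = 4 * 8 mod 11
    4 * 8 = 32 = 10 mod 11
  8^5 = 10 mod 11
Result 10 = p - 1 = -1 mod 11: 8 is a quadratic non-residue mod 11. As a residue in [0, p-1] the value is 10.
8^5 mod 11 = 10

10


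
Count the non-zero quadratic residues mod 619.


For prime p, the number of non-zero quadratic residues is (p-1)/2.
= (619-1)/2
= 309

309


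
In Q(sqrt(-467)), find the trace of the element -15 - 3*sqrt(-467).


Tr(a + b*sqrt(d)) = (a + b*sqrt(d)) + (a - b*sqrt(d)) = 2a
= 2 * (-15)
= -30

-30


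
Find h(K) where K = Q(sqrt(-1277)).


K = Q(sqrt(-1277)). d mod 4 = 3, so D = disc(K) = 4d = -5108
h(K) equals the number of primitive reduced positive-definite forms (a, b, c) = a*x^2 + b*x*y + c*y^2 with b^2 - 4ac = D,
where reduced means |b| <= a <= c, with b >= 0 whenever |b| = a or a = c, and primitive means gcd(a, b, c) = 1.
Reduced forces 3a^2 <= |D| = 5108, so 1 <= a <= 41; b must have the parity of D, and c = (b^2 - D)/(4a) must be an integer >= a.
Enumerate a = 1..41, b in [-a, a]:
  a=1: (1, 0, 1277)  [1]
  a=2: (2, 2, 639)  [1]
  a=3: (3, -2, 426), (3, 2, 426)  [2]
  a=4..5: none
  a=6: (6, -2, 213), (6, 2, 213)  [2]
  a=7: (7, -4, 183), (7, 4, 183)  [2]
  a=8: none
  a=9: (9, -2, 142), (9, 2, 142)  [2]
  a=10..12: none
  a=13: (13, -12, 101), (13, 12, 101)  [2]
  a=14: (14, -10, 93), (14, 10, 93)  [2]
  a=15..16: none
  a=17: (17, -14, 78), (17, 14, 78)  [2]
  a=18: (18, -2, 71), (18, 2, 71)  [2]
  a=19..20: none
  a=21: (21, -10, 62), (21, -4, 61), (21, 4, 61), (21, 10, 62)  [4]
  a=22..25: none
  a=26: (26, -14, 51), (26, 14, 51)  [2]
  a=27: (27, -20, 51), (27, 20, 51)  [2]
  a=28: none
  a=29: (29, -24, 49), (29, 24, 49)  [2]
  a=30: none
  a=31: (31, -10, 42), (31, 10, 42)  [2]
  a=32..33: none
  a=34: (34, -14, 39), (34, 14, 39)  [2]
  a=35..38: none
  a=39: (39, -38, 42), (39, 38, 42)  [2]
  a=40..41: none
Total reduced forms: 1 + 1 + 2 + 2 + 2 + 2 + 2 + 2 + 2 + 2 + 4 + 2 + 2 + 2 + 2 + 2 + 2 = 34
h = 34

34


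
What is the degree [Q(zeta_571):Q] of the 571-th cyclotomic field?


The degree equals Euler's totient phi(571).
571 = 571
phi(571) = 570

570


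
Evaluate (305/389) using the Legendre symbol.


p = 389 is prime, so compute (305/389) with the reciprocity algorithm (Jacobi-symbol steps: pull out 2s via (2/n), flip via reciprocity, reduce):
  reciprocity: (305/389) -> +(389/305)
  reduce: (84/305)
  pull out 2: (2/305) = +1  (since 305 mod 8 = 1)
  pull out 2: (2/305) = +1  (since 305 mod 8 = 1)
  reciprocity: (21/305) -> +(305/21)
  reduce: (11/21)
  reciprocity: (11/21) -> +(21/11)
  reduce: (10/11)
  pull out 2: (2/11) = -1  (since 11 mod 8 = 3)
  reciprocity: (5/11) -> +(11/5)
  reduce: (1/5)
  (1/5) = 1
Product of signs = -1
(305/389) = -1

-1


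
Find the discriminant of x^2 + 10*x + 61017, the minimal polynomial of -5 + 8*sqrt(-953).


The element -5 + 8*sqrt(-953) has minimal polynomial:
x^2 + 10*x + 61017
Discriminant = (10)^2 - 4*(61017)
= 100 - 244068
= -243968

-243968


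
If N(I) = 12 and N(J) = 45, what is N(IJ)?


N(IJ) = N(I) * N(J)
= 12 * 45
= 540

540


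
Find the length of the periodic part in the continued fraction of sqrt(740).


Run the CF algorithm for sqrt(740).
a_0 = floor(sqrt(740)) = 27; set m_0=0, q_0=1.
Recurrence: m' = q*a - m,  q' = (d - m'^2)/q,  a' = floor((a_0 + m')/q').
  step 1: m=27, q=11, a=4
  step 2: m=17, q=41, a=1
  step 3: m=24, q=4, a=12
  step 4: m=24, q=41, a=1
  step 5: m=17, q=11, a=4
  step 6: m=27, q=1, a=54
a_6 = 2*a_0 = 54, so the period closes here.
sqrt(740) = [27; 4, 1, 12, 1, 4, 54]
Period length = 6

6


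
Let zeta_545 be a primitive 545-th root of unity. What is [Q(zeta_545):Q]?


The degree equals Euler's totient phi(545).
545 = 5 * 109
phi(545) = 432

432


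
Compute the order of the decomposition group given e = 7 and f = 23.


|D_P| = e * f
= 7 * 23
= 161

161


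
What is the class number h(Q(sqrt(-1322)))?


K = Q(sqrt(-1322)). d mod 4 = 2, so D = disc(K) = 4d = -5288
h(K) equals the number of primitive reduced positive-definite forms (a, b, c) = a*x^2 + b*x*y + c*y^2 with b^2 - 4ac = D,
where reduced means |b| <= a <= c, with b >= 0 whenever |b| = a or a = c, and primitive means gcd(a, b, c) = 1.
Reduced forces 3a^2 <= |D| = 5288, so 1 <= a <= 41; b must have the parity of D, and c = (b^2 - D)/(4a) must be an integer >= a.
Enumerate a = 1..41, b in [-a, a]:
  a=1: (1, 0, 1322)  [1]
  a=2: (2, 0, 661)  [1]
  a=3: (3, -2, 441), (3, 2, 441)  [2]
  a=4..5: none
  a=6: (6, -4, 221), (6, 4, 221)  [2]
  a=7: (7, -2, 189), (7, 2, 189)  [2]
  a=8: none
  a=9: (9, -2, 147), (9, 2, 147)  [2]
  a=10: none
  a=11: (11, -6, 121), (11, 6, 121)  [2]
  a=12: none
  a=13: (13, -4, 102), (13, 4, 102)  [2]
  a=14: (14, -12, 97), (14, 12, 97)  [2]
  a=15..16: none
  a=17: (17, -4, 78), (17, 4, 78)  [2]
  a=18: (18, -16, 77), (18, 16, 77)  [2]
  a=19..20: none
  a=21: (21, -16, 66), (21, -2, 63), (21, 2, 63), (21, 16, 66)  [4]
  a=22: (22, -16, 63), (22, 16, 63)  [2]
  a=23: (23, -18, 61), (23, 18, 61)  [2]
  a=24..25: none
  a=26: (26, -4, 51), (26, 4, 51)  [2]
  a=27: (27, -2, 49), (27, 2, 49)  [2]
  a=28..32: none
  a=33: (33, -28, 46), (33, -16, 42), (33, 16, 42), (33, 28, 46)  [4]
  a=34: (34, -4, 39), (34, 4, 39)  [2]
  a=35..36: none
  a=37: (37, -22, 39), (37, 22, 39)  [2]
  a=38..40: none
  a=41: (41, -40, 42), (41, 40, 42)  [2]
Total reduced forms: 1 + 1 + 2 + 2 + 2 + 2 + 2 + 2 + 2 + 2 + 2 + 4 + 2 + 2 + 2 + 2 + 4 + 2 + 2 + 2 = 42
h = 42

42


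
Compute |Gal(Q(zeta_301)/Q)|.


|Gal(Q(zeta_301)/Q)| = phi(301)
= 252

252


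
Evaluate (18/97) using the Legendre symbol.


p = 97 is prime, so compute (18/97) with the reciprocity algorithm (Jacobi-symbol steps: pull out 2s via (2/n), flip via reciprocity, reduce):
  pull out 2: (2/97) = +1  (since 97 mod 8 = 1)
  reciprocity: (9/97) -> +(97/9)
  reduce: (7/9)
  reciprocity: (7/9) -> +(9/7)
  reduce: (2/7)
  pull out 2: (2/7) = +1  (since 7 mod 8 = 7)
  (1/7) = 1
Product of signs = 1
(18/97) = 1

1


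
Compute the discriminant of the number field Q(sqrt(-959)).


For K = Q(sqrt(d)) with d squarefree: disc(K) = d if d = 1 mod 4, and disc(K) = 4d if d = 2 or 3 mod 4.
Here d = -959, and d mod 4 = 1.
d = 1 mod 4 (O_K = Z[(1+sqrt(d))/2]), so disc(K) = d = -959

-959


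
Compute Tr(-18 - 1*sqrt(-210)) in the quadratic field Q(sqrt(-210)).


Tr(a + b*sqrt(d)) = (a + b*sqrt(d)) + (a - b*sqrt(d)) = 2a
= 2 * (-18)
= -36

-36


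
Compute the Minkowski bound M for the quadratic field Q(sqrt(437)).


d = 437, d mod 4 = 1, so disc(K) = d = 437; |disc(K)| = 437
Real quadratic field, so n = 2, s = r2 = 0, r1 = 2
M = (n!/n^n) * (4/pi)^s * sqrt(|disc(K)|) = (2!/2^2) * (4/pi)^0 * sqrt(437)
= 0.5 * 1.000000 * 20.904545
= 10.4523

10.4523


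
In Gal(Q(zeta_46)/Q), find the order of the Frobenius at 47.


The Frobenius at p in Gal(Q(zeta_n)/Q) = (Z/nZ)* is the class of p, so its order is ord_46(47), the smallest k >= 1 with 47^k = 1 mod 46.
n = 46 = 2 * 23, phi(46) = 22; the order divides phi(n).
Divisors of 22: 1, 2, 11, 22
Repeated squaring mod 46: 47^1 = 1, 47^2 = 1, 47^4 = 1, 47^8 = 1, 47^16 = 1
Test divisors in increasing order:
  k=1: 47^1 = 1 mod 46  <- first divisor giving 1
Order = 1

1


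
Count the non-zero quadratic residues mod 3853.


For prime p, the number of non-zero quadratic residues is (p-1)/2.
= (3853-1)/2
= 1926

1926


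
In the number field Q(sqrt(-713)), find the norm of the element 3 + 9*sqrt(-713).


N(a + b*sqrt(d)) = a^2 - d*b^2
= (3)^2 - (-713)*(9)^2
= 9 + 57753
= 57762

57762


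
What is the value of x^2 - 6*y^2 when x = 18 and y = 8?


x^2 - d*y^2
= 18^2 - 6*8^2
= 324 - 384
= -60

-60


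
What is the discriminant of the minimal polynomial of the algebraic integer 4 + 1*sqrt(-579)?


The element 4 + 1*sqrt(-579) has minimal polynomial:
x^2 - 8*x + 595
Discriminant = (-8)^2 - 4*(595)
= 64 - 2380
= -2316

-2316


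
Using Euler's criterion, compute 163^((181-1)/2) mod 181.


p = 181 is prime and the exponent is (p-1)/2 = 90, so by Euler's criterion 163^90 = (163/181) = +1 or -1 mod 181.
Compute by square-and-multiply:
  90 = 64 + 16 + 8 + 2 (binary 1011010)
  Repeated squaring mod 181: 163^1 = 163, 163^2 = 143, 163^4 = 177, 163^8 = 16, 163^16 = 75, 163^32 = 14, 163^64 = 15
  163^90 = 163^64 * 163^16 * 163^8 * 163^2 = 15 * 75 * 16 * 143 mod 181
    15 * 75 = 1125 = 39 mod 181
    39 * 16 = 624 = 81 mod 181
    81 * 143 = 11583 = 180 mod 181
  163^90 = 180 mod 181
Result 180 = p - 1 = -1 mod 181: 163 is a quadratic non-residue mod 181. As a residue in [0, p-1] the value is 180.
163^90 mod 181 = 180

180


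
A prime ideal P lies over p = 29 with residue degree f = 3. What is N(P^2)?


N(P^a) = p^(a*f)
= 29^(2*3)
= 29^6
= 594823321

594823321


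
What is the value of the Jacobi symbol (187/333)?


Compute (187/333) via quadratic reciprocity:
  reciprocity: (187/333) -> +(333/187)
  reduce: (146/187)
  pull out 2: (2/187) = -1  (since 187 mod 8 = 3)
  reciprocity: (73/187) -> +(187/73)
  reduce: (41/73)
  reciprocity: (41/73) -> +(73/41)
  reduce: (32/41)
  pull out 2: (2/41) = +1  (since 41 mod 8 = 1)
  pull out 2: (2/41) = +1  (since 41 mod 8 = 1)
  pull out 2: (2/41) = +1  (since 41 mod 8 = 1)
  pull out 2: (2/41) = +1  (since 41 mod 8 = 1)
  pull out 2: (2/41) = +1  (since 41 mod 8 = 1)
  (1/41) = 1
Product of signs = -1

-1


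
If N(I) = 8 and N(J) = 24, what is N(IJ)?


N(IJ) = N(I) * N(J)
= 8 * 24
= 192

192


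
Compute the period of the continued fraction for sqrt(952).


Run the CF algorithm for sqrt(952).
a_0 = floor(sqrt(952)) = 30; set m_0=0, q_0=1.
Recurrence: m' = q*a - m,  q' = (d - m'^2)/q,  a' = floor((a_0 + m')/q').
  step 1: m=30, q=52, a=1
  step 2: m=22, q=9, a=5
  step 3: m=23, q=47, a=1
  step 4: m=24, q=8, a=6
  step 5: m=24, q=47, a=1
  step 6: m=23, q=9, a=5
  step 7: m=22, q=52, a=1
  step 8: m=30, q=1, a=60
a_8 = 2*a_0 = 60, so the period closes here.
sqrt(952) = [30; 1, 5, 1, 6, 1, 5, 1, 60]
Period length = 8

8


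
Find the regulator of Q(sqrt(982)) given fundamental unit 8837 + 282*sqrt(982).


epsilon = 8837 + 282*sqrt(982)
= 17673.9999
R = ln(17673.9999)
= 9.7798

9.7798


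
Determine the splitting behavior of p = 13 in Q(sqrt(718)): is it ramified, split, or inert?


K = Q(sqrt(718)). Since d mod 4 = 2, disc(K) = 2872.
Check p | disc: 2872 mod 13 = 12.
p does not divide disc. Compute Legendre symbol (d/p):
3^((13-1)/2) mod 13 = 1
(d/p) = 1, so p splits: (p) = P*P' with e=1, f=1, g=2.
Therefore p is split.

split


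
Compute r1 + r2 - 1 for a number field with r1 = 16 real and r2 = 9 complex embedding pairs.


By Dirichlet's unit theorem:
rank = r1 + r2 - 1
= 16 + 9 - 1
= 24

24


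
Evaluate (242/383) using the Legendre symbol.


p = 383 is prime, so compute (242/383) with the reciprocity algorithm (Jacobi-symbol steps: pull out 2s via (2/n), flip via reciprocity, reduce):
  pull out 2: (2/383) = +1  (since 383 mod 8 = 7)
  reciprocity: (121/383) -> +(383/121)
  reduce: (20/121)
  pull out 2: (2/121) = +1  (since 121 mod 8 = 1)
  pull out 2: (2/121) = +1  (since 121 mod 8 = 1)
  reciprocity: (5/121) -> +(121/5)
  reduce: (1/5)
  (1/5) = 1
Product of signs = 1
(242/383) = 1

1


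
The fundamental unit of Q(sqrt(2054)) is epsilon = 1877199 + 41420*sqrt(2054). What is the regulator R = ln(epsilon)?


epsilon = 1877199 + 41420*sqrt(2054)
= 3.7544e+06
R = ln(3.7544e+06)
= 15.1384

15.1384


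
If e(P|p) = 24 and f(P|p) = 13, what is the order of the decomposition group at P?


|D_P| = e * f
= 24 * 13
= 312

312


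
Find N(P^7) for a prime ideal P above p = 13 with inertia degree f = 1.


N(P^a) = p^(a*f)
= 13^(7*1)
= 13^7
= 62748517

62748517


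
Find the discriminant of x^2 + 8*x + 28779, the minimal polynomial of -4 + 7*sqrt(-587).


The element -4 + 7*sqrt(-587) has minimal polynomial:
x^2 + 8*x + 28779
Discriminant = (8)^2 - 4*(28779)
= 64 - 115116
= -115052

-115052


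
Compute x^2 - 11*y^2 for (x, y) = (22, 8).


x^2 - d*y^2
= 22^2 - 11*8^2
= 484 - 704
= -220

-220


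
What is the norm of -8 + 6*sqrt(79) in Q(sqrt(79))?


N(a + b*sqrt(d)) = a^2 - d*b^2
= (-8)^2 - (79)*(6)^2
= 64 - 2844
= -2780

-2780


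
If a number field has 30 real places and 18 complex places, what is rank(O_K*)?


By Dirichlet's unit theorem:
rank = r1 + r2 - 1
= 30 + 18 - 1
= 47

47


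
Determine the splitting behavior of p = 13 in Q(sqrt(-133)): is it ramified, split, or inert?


K = Q(sqrt(-133)). Since d mod 4 = 3, disc(K) = -532.
Check p | disc: -532 mod 13 = 1.
p does not divide disc. Compute Legendre symbol (d/p):
10^((13-1)/2) mod 13 = 1
(d/p) = 1, so p splits: (p) = P*P' with e=1, f=1, g=2.
Therefore p is split.

split


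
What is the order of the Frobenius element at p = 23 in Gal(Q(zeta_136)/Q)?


The Frobenius at p in Gal(Q(zeta_n)/Q) = (Z/nZ)* is the class of p, so its order is ord_136(23), the smallest k >= 1 with 23^k = 1 mod 136.
n = 136 = 2^3 * 17, phi(136) = 64; the order divides phi(n).
Divisors of 64: 1, 2, 4, 8, 16, 32, 64
Repeated squaring mod 136: 23^1 = 23, 23^2 = 121, 23^4 = 89, 23^8 = 33, 23^16 = 1, 23^32 = 1, 23^64 = 1
Test divisors in increasing order:
  k=1: 23^1 = 23 mod 136
  k=2: 23^2 = 121 mod 136
  k=4: 23^4 = 89 mod 136
  k=8: 23^8 = 33 mod 136
  k=16: 23^16 = 1 mod 136  <- first divisor giving 1
Order = 16

16


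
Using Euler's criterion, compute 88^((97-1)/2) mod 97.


p = 97 is prime and the exponent is (p-1)/2 = 48, so by Euler's criterion 88^48 = (88/97) = +1 or -1 mod 97.
Compute by square-and-multiply:
  48 = 32 + 16 (binary 110000)
  Repeated squaring mod 97: 88^1 = 88, 88^2 = 81, 88^4 = 62, 88^8 = 61, 88^16 = 35, 88^32 = 61
  88^48 = 88^32 * 88^16 = 61 * 35 mod 97
    61 * 35 = 2135 = 1 mod 97
  88^48 = 1 mod 97
Result 1: 88 is a quadratic residue mod 97.
88^48 mod 97 = 1

1


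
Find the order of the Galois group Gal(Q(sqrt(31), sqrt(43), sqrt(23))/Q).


The 3 square roots of distinct primes are multiplicatively independent over Q,
so [K:Q] = 2^3 and Gal(K/Q) is isomorphic to (Z/2Z)^3.
|Gal| = 2^3 = 8

8


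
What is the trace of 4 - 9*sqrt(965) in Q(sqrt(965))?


Tr(a + b*sqrt(d)) = (a + b*sqrt(d)) + (a - b*sqrt(d)) = 2a
= 2 * (4)
= 8

8


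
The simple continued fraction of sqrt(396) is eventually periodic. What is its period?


Run the CF algorithm for sqrt(396).
a_0 = floor(sqrt(396)) = 19; set m_0=0, q_0=1.
Recurrence: m' = q*a - m,  q' = (d - m'^2)/q,  a' = floor((a_0 + m')/q').
  step 1: m=19, q=35, a=1
  step 2: m=16, q=4, a=8
  step 3: m=16, q=35, a=1
  step 4: m=19, q=1, a=38
a_4 = 2*a_0 = 38, so the period closes here.
sqrt(396) = [19; 1, 8, 1, 38]
Period length = 4

4


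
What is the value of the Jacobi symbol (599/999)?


Compute (599/999) via quadratic reciprocity:
  reciprocity: (599/999) -> -(999/599)
  reduce: (400/599)
  pull out 2: (2/599) = +1  (since 599 mod 8 = 7)
  pull out 2: (2/599) = +1  (since 599 mod 8 = 7)
  pull out 2: (2/599) = +1  (since 599 mod 8 = 7)
  pull out 2: (2/599) = +1  (since 599 mod 8 = 7)
  reciprocity: (25/599) -> +(599/25)
  reduce: (24/25)
  pull out 2: (2/25) = +1  (since 25 mod 8 = 1)
  pull out 2: (2/25) = +1  (since 25 mod 8 = 1)
  pull out 2: (2/25) = +1  (since 25 mod 8 = 1)
  reciprocity: (3/25) -> +(25/3)
  reduce: (1/3)
  (1/3) = 1
Product of signs = -1

-1


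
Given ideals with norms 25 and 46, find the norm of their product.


N(IJ) = N(I) * N(J)
= 25 * 46
= 1150

1150


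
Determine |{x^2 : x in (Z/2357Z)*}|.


For prime p, the number of non-zero quadratic residues is (p-1)/2.
= (2357-1)/2
= 1178

1178


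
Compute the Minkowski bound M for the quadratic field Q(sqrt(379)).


d = 379, d mod 4 = 3, so disc(K) = 4d = 1516; |disc(K)| = 1516
Real quadratic field, so n = 2, s = r2 = 0, r1 = 2
M = (n!/n^n) * (4/pi)^s * sqrt(|disc(K)|) = (2!/2^2) * (4/pi)^0 * sqrt(1516)
= 0.5 * 1.000000 * 38.935845
= 19.4679

19.4679


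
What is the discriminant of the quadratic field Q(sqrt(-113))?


For K = Q(sqrt(d)) with d squarefree: disc(K) = d if d = 1 mod 4, and disc(K) = 4d if d = 2 or 3 mod 4.
Here d = -113, and d mod 4 = 3.
d = 3 mod 4, not 1 (O_K = Z[sqrt(d)]), so disc(K) = 4d = 4 * (-113) = -452

-452


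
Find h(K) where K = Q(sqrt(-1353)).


K = Q(sqrt(-1353)). d mod 4 = 3, so D = disc(K) = 4d = -5412
h(K) equals the number of primitive reduced positive-definite forms (a, b, c) = a*x^2 + b*x*y + c*y^2 with b^2 - 4ac = D,
where reduced means |b| <= a <= c, with b >= 0 whenever |b| = a or a = c, and primitive means gcd(a, b, c) = 1.
Reduced forces 3a^2 <= |D| = 5412, so 1 <= a <= 42; b must have the parity of D, and c = (b^2 - D)/(4a) must be an integer >= a.
Enumerate a = 1..42, b in [-a, a]:
  a=1: (1, 0, 1353)  [1]
  a=2: (2, 2, 677)  [1]
  a=3: (3, 0, 451)  [1]
  a=4..5: none
  a=6: (6, 6, 227)  [1]
  a=7..10: none
  a=11: (11, 0, 123)  [1]
  a=12: none
  a=13: (13, -10, 106), (13, 10, 106)  [2]
  a=14..21: none
  a=22: (22, 22, 67)  [1]
  a=23: (23, -4, 59), (23, 4, 59)  [2]
  a=24..25: none
  a=26: (26, -10, 53), (26, 10, 53)  [2]
  a=27..32: none
  a=33: (33, 0, 41)  [1]
  a=34..36: none
  a=37: (37, 8, 37)  [1]
  a=38: none
  a=39: (39, -36, 43), (39, 36, 43)  [2]
  a=40..42: none
Total reduced forms: 1 + 1 + 1 + 1 + 1 + 2 + 1 + 2 + 2 + 1 + 1 + 2 = 16
h = 16

16


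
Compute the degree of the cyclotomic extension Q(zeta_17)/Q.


The degree equals Euler's totient phi(17).
17 = 17
phi(17) = 16

16


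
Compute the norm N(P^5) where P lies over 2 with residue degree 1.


N(P^a) = p^(a*f)
= 2^(5*1)
= 2^5
= 32

32


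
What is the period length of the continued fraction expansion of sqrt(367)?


Run the CF algorithm for sqrt(367).
a_0 = floor(sqrt(367)) = 19; set m_0=0, q_0=1.
Recurrence: m' = q*a - m,  q' = (d - m'^2)/q,  a' = floor((a_0 + m')/q').
  step 1: m=19, q=6, a=6
  step 2: m=17, q=13, a=2
  step 3: m=9, q=22, a=1
  step 4: m=13, q=9, a=3
  step 5: m=14, q=19, a=1
  step 6: m=5, q=18, a=1
  step 7: m=13, q=11, a=2
  step 8: m=9, q=26, a=1
  step 9: m=17, q=3, a=12
  step 10: m=19, q=2, a=19
  step 11: m=19, q=3, a=12
  step 12: m=17, q=26, a=1
  step 13: m=9, q=11, a=2
  step 14: m=13, q=18, a=1
  step 15: m=5, q=19, a=1
  step 16: m=14, q=9, a=3
  step 17: m=13, q=22, a=1
  step 18: m=9, q=13, a=2
  step 19: m=17, q=6, a=6
  step 20: m=19, q=1, a=38
a_20 = 2*a_0 = 38, so the period closes here.
sqrt(367) = [19; 6, 2, 1, 3, 1, 1, 2, 1, 12, 19, 12, 1, 2, 1, 1, 3, 1, 2, 6, 38]
Period length = 20

20


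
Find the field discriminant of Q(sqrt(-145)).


For K = Q(sqrt(d)) with d squarefree: disc(K) = d if d = 1 mod 4, and disc(K) = 4d if d = 2 or 3 mod 4.
Here d = -145, and d mod 4 = 3.
d = 3 mod 4, not 1 (O_K = Z[sqrt(d)]), so disc(K) = 4d = 4 * (-145) = -580

-580


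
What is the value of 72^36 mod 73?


p = 73 is prime and the exponent is (p-1)/2 = 36, so by Euler's criterion 72^36 = (72/73) = +1 or -1 mod 73.
Compute by square-and-multiply:
  36 = 32 + 4 (binary 100100)
  Repeated squaring mod 73: 72^1 = 72, 72^2 = 1, 72^4 = 1, 72^8 = 1, 72^16 = 1, 72^32 = 1
  72^36 = 72^32 * 72^4 = 1 * 1 mod 73
    1 * 1 = 1 = 1 mod 73
  72^36 = 1 mod 73
Result 1: 72 is a quadratic residue mod 73.
72^36 mod 73 = 1

1


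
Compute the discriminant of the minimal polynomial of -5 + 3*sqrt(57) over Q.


The element -5 + 3*sqrt(57) has minimal polynomial:
x^2 + 10*x - 488
Discriminant = (10)^2 - 4*(-488)
= 100 + 1952
= 2052

2052


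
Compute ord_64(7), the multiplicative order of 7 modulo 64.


We want ord_64(7), the smallest k >= 1 with 7^k = 1 mod 64.
n = 64 = 2^6, phi(64) = 32; the order divides phi(n).
Divisors of 32: 1, 2, 4, 8, 16, 32
Repeated squaring mod 64: 7^1 = 7, 7^2 = 49, 7^4 = 33, 7^8 = 1, 7^16 = 1, 7^32 = 1
Test divisors in increasing order:
  k=1: 7^1 = 7 mod 64
  k=2: 7^2 = 49 mod 64
  k=4: 7^4 = 33 mod 64
  k=8: 7^8 = 1 mod 64  <- first divisor giving 1
Order = 8

8


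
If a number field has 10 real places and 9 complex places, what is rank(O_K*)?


By Dirichlet's unit theorem:
rank = r1 + r2 - 1
= 10 + 9 - 1
= 18

18


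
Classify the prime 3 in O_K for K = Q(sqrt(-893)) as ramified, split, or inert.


K = Q(sqrt(-893)). Since d mod 4 = 3, disc(K) = -3572.
Check p | disc: -3572 mod 3 = 1.
p does not divide disc. Compute Legendre symbol (d/p):
1^((3-1)/2) mod 3 = 1
(d/p) = 1, so p splits: (p) = P*P' with e=1, f=1, g=2.
Therefore p is split.

split


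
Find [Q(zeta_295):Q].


The degree equals Euler's totient phi(295).
295 = 5 * 59
phi(295) = 232

232


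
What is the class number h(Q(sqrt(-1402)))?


K = Q(sqrt(-1402)). d mod 4 = 2, so D = disc(K) = 4d = -5608
h(K) equals the number of primitive reduced positive-definite forms (a, b, c) = a*x^2 + b*x*y + c*y^2 with b^2 - 4ac = D,
where reduced means |b| <= a <= c, with b >= 0 whenever |b| = a or a = c, and primitive means gcd(a, b, c) = 1.
Reduced forces 3a^2 <= |D| = 5608, so 1 <= a <= 43; b must have the parity of D, and c = (b^2 - D)/(4a) must be an integer >= a.
Enumerate a = 1..43, b in [-a, a]:
  a=1: (1, 0, 1402)  [1]
  a=2: (2, 0, 701)  [1]
  a=3..16: none
  a=17: (17, -6, 83), (17, 6, 83)  [2]
  a=18: none
  a=19: (19, -4, 74), (19, 4, 74)  [2]
  a=20..22: none
  a=23: (23, -2, 61), (23, 2, 61)  [2]
  a=24..33: none
  a=34: (34, -28, 47), (34, 28, 47)  [2]
  a=35..36: none
  a=37: (37, -4, 38), (37, 4, 38)  [2]
  a=38..40: none
  a=41: (41, -38, 43), (41, 38, 43)  [2]
  a=42..43: none
Total reduced forms: 1 + 1 + 2 + 2 + 2 + 2 + 2 + 2 = 14
h = 14

14


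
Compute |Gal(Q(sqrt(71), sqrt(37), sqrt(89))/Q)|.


The 3 square roots of distinct primes are multiplicatively independent over Q,
so [K:Q] = 2^3 and Gal(K/Q) is isomorphic to (Z/2Z)^3.
|Gal| = 2^3 = 8

8


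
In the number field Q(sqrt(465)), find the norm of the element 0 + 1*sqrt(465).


N(a + b*sqrt(d)) = a^2 - d*b^2
= (0)^2 - (465)*(1)^2
= 0 - 465
= -465

-465


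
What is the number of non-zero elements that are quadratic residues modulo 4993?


For prime p, the number of non-zero quadratic residues is (p-1)/2.
= (4993-1)/2
= 2496

2496


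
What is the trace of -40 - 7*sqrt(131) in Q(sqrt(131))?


Tr(a + b*sqrt(d)) = (a + b*sqrt(d)) + (a - b*sqrt(d)) = 2a
= 2 * (-40)
= -80

-80


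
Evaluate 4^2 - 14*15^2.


x^2 - d*y^2
= 4^2 - 14*15^2
= 16 - 3150
= -3134

-3134


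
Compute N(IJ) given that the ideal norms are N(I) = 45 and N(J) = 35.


N(IJ) = N(I) * N(J)
= 45 * 35
= 1575

1575


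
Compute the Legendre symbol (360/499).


p = 499 is prime, so compute (360/499) with the reciprocity algorithm (Jacobi-symbol steps: pull out 2s via (2/n), flip via reciprocity, reduce):
  pull out 2: (2/499) = -1  (since 499 mod 8 = 3)
  pull out 2: (2/499) = -1  (since 499 mod 8 = 3)
  pull out 2: (2/499) = -1  (since 499 mod 8 = 3)
  reciprocity: (45/499) -> +(499/45)
  reduce: (4/45)
  pull out 2: (2/45) = -1  (since 45 mod 8 = 5)
  pull out 2: (2/45) = -1  (since 45 mod 8 = 5)
  (1/45) = 1
Product of signs = -1
(360/499) = -1

-1


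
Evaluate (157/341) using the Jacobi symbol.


Compute (157/341) via quadratic reciprocity:
  reciprocity: (157/341) -> +(341/157)
  reduce: (27/157)
  reciprocity: (27/157) -> +(157/27)
  reduce: (22/27)
  pull out 2: (2/27) = -1  (since 27 mod 8 = 3)
  reciprocity: (11/27) -> -(27/11)
  reduce: (5/11)
  reciprocity: (5/11) -> +(11/5)
  reduce: (1/5)
  (1/5) = 1
Product of signs = 1

1


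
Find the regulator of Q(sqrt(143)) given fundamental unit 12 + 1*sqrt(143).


epsilon = 12 + 1*sqrt(143)
= 23.9583
R = ln(23.9583)
= 3.1763

3.1763


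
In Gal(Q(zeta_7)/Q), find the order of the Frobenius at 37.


The Frobenius at p in Gal(Q(zeta_n)/Q) = (Z/nZ)* is the class of p, so its order is ord_7(37), the smallest k >= 1 with 37^k = 1 mod 7.
n = 7 = 7, phi(7) = 6; the order divides phi(n).
Divisors of 6: 1, 2, 3, 6
Repeated squaring mod 7: 37^1 = 2, 37^2 = 4, 37^4 = 2
Test divisors in increasing order:
  k=1: 37^1 = 2 mod 7
  k=2: 37^2 = 4 mod 7
  k=3: 37^3 = 4 * 2 = 1 mod 7  <- first divisor giving 1
Order = 3

3
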